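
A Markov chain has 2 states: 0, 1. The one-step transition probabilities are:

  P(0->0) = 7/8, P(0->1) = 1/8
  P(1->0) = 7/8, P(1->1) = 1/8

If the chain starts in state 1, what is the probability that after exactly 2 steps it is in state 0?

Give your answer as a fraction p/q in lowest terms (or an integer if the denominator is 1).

Answer: 7/8

Derivation:
Computing P^2 by repeated multiplication:
P^1 =
  0: [7/8, 1/8]
  1: [7/8, 1/8]
P^2 =
  0: [7/8, 1/8]
  1: [7/8, 1/8]

(P^2)[1 -> 0] = 7/8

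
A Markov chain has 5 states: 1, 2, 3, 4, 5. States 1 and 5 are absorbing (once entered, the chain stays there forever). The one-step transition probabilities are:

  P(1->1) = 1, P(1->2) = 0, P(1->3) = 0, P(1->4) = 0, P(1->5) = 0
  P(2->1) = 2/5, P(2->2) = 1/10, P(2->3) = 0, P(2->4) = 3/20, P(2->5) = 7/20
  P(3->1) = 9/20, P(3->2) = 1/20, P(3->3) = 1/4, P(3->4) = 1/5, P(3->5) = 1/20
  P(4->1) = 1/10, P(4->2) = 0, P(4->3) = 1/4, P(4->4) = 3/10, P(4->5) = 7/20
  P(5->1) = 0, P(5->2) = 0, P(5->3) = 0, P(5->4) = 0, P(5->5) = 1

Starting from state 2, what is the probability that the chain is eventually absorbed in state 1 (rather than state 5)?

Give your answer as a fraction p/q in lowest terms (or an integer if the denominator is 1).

Let a_i = P(absorbed in 1 | start in state i).
Boundary conditions: a_1 = 1, a_5 = 0.
For each transient state i, a_i = sum_j P(i->j) * a_j:
  a_2 = 2/5*a_1 + 1/10*a_2 + 0*a_3 + 3/20*a_4 + 7/20*a_5
  a_3 = 9/20*a_1 + 1/20*a_2 + 1/4*a_3 + 1/5*a_4 + 1/20*a_5
  a_4 = 1/10*a_1 + 0*a_2 + 1/4*a_3 + 3/10*a_4 + 7/20*a_5

Substituting a_1 = 1 and a_5 = 0, rearrange to (I - Q) a = r where r[i] = P(i -> 1):
  [9/10, 0, -3/20] . (a_2, a_3, a_4) = 2/5
  [-1/20, 3/4, -1/5] . (a_2, a_3, a_4) = 9/20
  [0, -1/4, 7/10] . (a_2, a_3, a_4) = 1/10

Solving yields:
  a_2 = 349/681
  a_3 = 506/681
  a_4 = 278/681

Starting state is 2, so the absorption probability is a_2 = 349/681.

Answer: 349/681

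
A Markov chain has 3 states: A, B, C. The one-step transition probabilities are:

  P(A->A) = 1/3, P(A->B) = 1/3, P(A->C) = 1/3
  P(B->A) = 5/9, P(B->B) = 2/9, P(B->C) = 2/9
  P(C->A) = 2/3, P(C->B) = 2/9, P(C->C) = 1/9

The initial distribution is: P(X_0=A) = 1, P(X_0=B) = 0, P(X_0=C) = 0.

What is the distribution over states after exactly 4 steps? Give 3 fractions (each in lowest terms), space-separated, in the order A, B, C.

Propagating the distribution step by step (d_{t+1} = d_t * P):
d_0 = (A=1, B=0, C=0)
  d_1[A] = 1*1/3 + 0*5/9 + 0*2/3 = 1/3
  d_1[B] = 1*1/3 + 0*2/9 + 0*2/9 = 1/3
  d_1[C] = 1*1/3 + 0*2/9 + 0*1/9 = 1/3
d_1 = (A=1/3, B=1/3, C=1/3)
  d_2[A] = 1/3*1/3 + 1/3*5/9 + 1/3*2/3 = 14/27
  d_2[B] = 1/3*1/3 + 1/3*2/9 + 1/3*2/9 = 7/27
  d_2[C] = 1/3*1/3 + 1/3*2/9 + 1/3*1/9 = 2/9
d_2 = (A=14/27, B=7/27, C=2/9)
  d_3[A] = 14/27*1/3 + 7/27*5/9 + 2/9*2/3 = 113/243
  d_3[B] = 14/27*1/3 + 7/27*2/9 + 2/9*2/9 = 68/243
  d_3[C] = 14/27*1/3 + 7/27*2/9 + 2/9*1/9 = 62/243
d_3 = (A=113/243, B=68/243, C=62/243)
  d_4[A] = 113/243*1/3 + 68/243*5/9 + 62/243*2/3 = 1051/2187
  d_4[B] = 113/243*1/3 + 68/243*2/9 + 62/243*2/9 = 599/2187
  d_4[C] = 113/243*1/3 + 68/243*2/9 + 62/243*1/9 = 179/729
d_4 = (A=1051/2187, B=599/2187, C=179/729)

Answer: 1051/2187 599/2187 179/729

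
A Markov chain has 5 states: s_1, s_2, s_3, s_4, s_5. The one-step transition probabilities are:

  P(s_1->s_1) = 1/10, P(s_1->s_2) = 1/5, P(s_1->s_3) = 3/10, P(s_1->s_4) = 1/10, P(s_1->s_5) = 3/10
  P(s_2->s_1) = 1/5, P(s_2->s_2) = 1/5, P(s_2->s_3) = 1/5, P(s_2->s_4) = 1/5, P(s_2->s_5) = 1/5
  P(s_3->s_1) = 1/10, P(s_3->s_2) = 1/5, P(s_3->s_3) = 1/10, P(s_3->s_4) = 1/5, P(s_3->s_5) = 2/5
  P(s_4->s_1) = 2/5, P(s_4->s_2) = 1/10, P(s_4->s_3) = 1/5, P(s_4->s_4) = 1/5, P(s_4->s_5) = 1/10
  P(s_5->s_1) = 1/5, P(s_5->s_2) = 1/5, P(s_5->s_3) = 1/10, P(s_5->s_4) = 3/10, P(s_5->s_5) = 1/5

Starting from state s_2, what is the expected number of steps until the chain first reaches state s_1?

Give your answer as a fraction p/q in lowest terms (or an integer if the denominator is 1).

Let h_i = expected steps to first reach s_1 from state i.
Boundary: h_s_1 = 0.
First-step equations for the other states:
  h_s_2 = 1 + 1/5*h_s_1 + 1/5*h_s_2 + 1/5*h_s_3 + 1/5*h_s_4 + 1/5*h_s_5
  h_s_3 = 1 + 1/10*h_s_1 + 1/5*h_s_2 + 1/10*h_s_3 + 1/5*h_s_4 + 2/5*h_s_5
  h_s_4 = 1 + 2/5*h_s_1 + 1/10*h_s_2 + 1/5*h_s_3 + 1/5*h_s_4 + 1/10*h_s_5
  h_s_5 = 1 + 1/5*h_s_1 + 1/5*h_s_2 + 1/10*h_s_3 + 3/10*h_s_4 + 1/5*h_s_5

Substituting h_s_1 = 0 and rearranging gives the linear system (I - Q) h = 1:
  [4/5, -1/5, -1/5, -1/5] . (h_s_2, h_s_3, h_s_4, h_s_5) = 1
  [-1/5, 9/10, -1/5, -2/5] . (h_s_2, h_s_3, h_s_4, h_s_5) = 1
  [-1/10, -1/5, 4/5, -1/10] . (h_s_2, h_s_3, h_s_4, h_s_5) = 1
  [-1/5, -1/10, -3/10, 4/5] . (h_s_2, h_s_3, h_s_4, h_s_5) = 1

Solving yields:
  h_s_2 = 5655/1289
  h_s_3 = 6140/1289
  h_s_4 = 4540/1289
  h_s_5 = 5495/1289

Starting state is s_2, so the expected hitting time is h_s_2 = 5655/1289.

Answer: 5655/1289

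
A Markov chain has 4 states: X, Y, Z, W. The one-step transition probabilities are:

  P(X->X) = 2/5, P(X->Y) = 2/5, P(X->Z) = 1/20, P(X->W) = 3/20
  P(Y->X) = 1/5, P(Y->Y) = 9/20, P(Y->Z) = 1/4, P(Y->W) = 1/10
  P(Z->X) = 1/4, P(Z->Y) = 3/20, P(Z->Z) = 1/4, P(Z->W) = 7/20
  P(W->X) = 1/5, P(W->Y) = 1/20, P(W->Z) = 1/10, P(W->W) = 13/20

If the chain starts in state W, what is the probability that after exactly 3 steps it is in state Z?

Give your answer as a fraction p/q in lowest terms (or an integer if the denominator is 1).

Computing P^3 by repeated multiplication:
P^1 =
  X: [2/5, 2/5, 1/20, 3/20]
  Y: [1/5, 9/20, 1/4, 1/10]
  Z: [1/4, 3/20, 1/4, 7/20]
  W: [1/5, 1/20, 1/10, 13/20]
P^2 =
  X: [113/400, 71/200, 59/400, 43/200]
  Y: [101/400, 13/40, 39/200, 91/400]
  Z: [21/80, 89/400, 59/400, 147/400]
  W: [49/200, 3/20, 9/80, 197/400]
P^3 =
  X: [2111/8000, 489/1600, 129/800, 1077/4000]
  Y: [1041/4000, 2303/8000, 1323/8000, 573/2000]
  Z: [2079/8000, 393/1600, 1139/8000, 2817/8000]
  W: [2037/8000, 207/1000, 1017/8000, 329/800]

(P^3)[W -> Z] = 1017/8000

Answer: 1017/8000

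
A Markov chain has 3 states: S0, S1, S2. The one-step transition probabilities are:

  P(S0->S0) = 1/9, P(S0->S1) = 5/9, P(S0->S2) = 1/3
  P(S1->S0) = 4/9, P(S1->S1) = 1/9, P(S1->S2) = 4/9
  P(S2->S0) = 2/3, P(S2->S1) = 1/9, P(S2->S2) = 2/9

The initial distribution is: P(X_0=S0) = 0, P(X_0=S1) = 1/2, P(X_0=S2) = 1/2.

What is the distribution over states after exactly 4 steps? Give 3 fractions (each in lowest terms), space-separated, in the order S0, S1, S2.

Answer: 2531/6561 1901/6561 2129/6561

Derivation:
Propagating the distribution step by step (d_{t+1} = d_t * P):
d_0 = (S0=0, S1=1/2, S2=1/2)
  d_1[S0] = 0*1/9 + 1/2*4/9 + 1/2*2/3 = 5/9
  d_1[S1] = 0*5/9 + 1/2*1/9 + 1/2*1/9 = 1/9
  d_1[S2] = 0*1/3 + 1/2*4/9 + 1/2*2/9 = 1/3
d_1 = (S0=5/9, S1=1/9, S2=1/3)
  d_2[S0] = 5/9*1/9 + 1/9*4/9 + 1/3*2/3 = 1/3
  d_2[S1] = 5/9*5/9 + 1/9*1/9 + 1/3*1/9 = 29/81
  d_2[S2] = 5/9*1/3 + 1/9*4/9 + 1/3*2/9 = 25/81
d_2 = (S0=1/3, S1=29/81, S2=25/81)
  d_3[S0] = 1/3*1/9 + 29/81*4/9 + 25/81*2/3 = 293/729
  d_3[S1] = 1/3*5/9 + 29/81*1/9 + 25/81*1/9 = 7/27
  d_3[S2] = 1/3*1/3 + 29/81*4/9 + 25/81*2/9 = 247/729
d_3 = (S0=293/729, S1=7/27, S2=247/729)
  d_4[S0] = 293/729*1/9 + 7/27*4/9 + 247/729*2/3 = 2531/6561
  d_4[S1] = 293/729*5/9 + 7/27*1/9 + 247/729*1/9 = 1901/6561
  d_4[S2] = 293/729*1/3 + 7/27*4/9 + 247/729*2/9 = 2129/6561
d_4 = (S0=2531/6561, S1=1901/6561, S2=2129/6561)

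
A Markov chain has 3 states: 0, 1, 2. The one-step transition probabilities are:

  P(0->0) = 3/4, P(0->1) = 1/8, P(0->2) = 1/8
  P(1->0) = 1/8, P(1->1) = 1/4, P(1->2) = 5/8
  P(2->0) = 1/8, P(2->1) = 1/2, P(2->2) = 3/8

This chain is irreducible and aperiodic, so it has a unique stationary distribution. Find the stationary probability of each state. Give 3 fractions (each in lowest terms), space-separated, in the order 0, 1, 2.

The stationary distribution satisfies pi = pi * P, i.e.:
  pi_0 = 3/4*pi_0 + 1/8*pi_1 + 1/8*pi_2
  pi_1 = 1/8*pi_0 + 1/4*pi_1 + 1/2*pi_2
  pi_2 = 1/8*pi_0 + 5/8*pi_1 + 3/8*pi_2
with normalization: pi_0 + pi_1 + pi_2 = 1.

Using the first 2 balance equations plus normalization, the linear system A*pi = b is:
  [-1/4, 1/8, 1/8] . pi = 0
  [1/8, -3/4, 1/2] . pi = 0
  [1, 1, 1] . pi = 1

Solving yields:
  pi_0 = 1/3
  pi_1 = 3/10
  pi_2 = 11/30

Verification (pi * P):
  1/3*3/4 + 3/10*1/8 + 11/30*1/8 = 1/3 = pi_0  (ok)
  1/3*1/8 + 3/10*1/4 + 11/30*1/2 = 3/10 = pi_1  (ok)
  1/3*1/8 + 3/10*5/8 + 11/30*3/8 = 11/30 = pi_2  (ok)

Answer: 1/3 3/10 11/30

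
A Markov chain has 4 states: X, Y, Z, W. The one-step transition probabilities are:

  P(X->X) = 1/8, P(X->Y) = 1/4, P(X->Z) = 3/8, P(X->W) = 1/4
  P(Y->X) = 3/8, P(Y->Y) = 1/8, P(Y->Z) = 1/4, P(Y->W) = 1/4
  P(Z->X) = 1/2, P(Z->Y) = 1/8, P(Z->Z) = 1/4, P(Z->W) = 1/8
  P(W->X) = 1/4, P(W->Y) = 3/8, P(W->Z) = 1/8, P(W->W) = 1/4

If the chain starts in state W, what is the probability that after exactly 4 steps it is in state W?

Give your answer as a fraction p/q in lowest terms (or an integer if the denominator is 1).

Answer: 223/1024

Derivation:
Computing P^4 by repeated multiplication:
P^1 =
  X: [1/8, 1/4, 3/8, 1/4]
  Y: [3/8, 1/8, 1/4, 1/4]
  Z: [1/2, 1/8, 1/4, 1/8]
  W: [1/4, 3/8, 1/8, 1/4]
P^2 =
  X: [23/64, 13/64, 15/64, 13/64]
  Y: [9/32, 15/64, 17/64, 7/32]
  Z: [17/64, 7/32, 19/64, 7/32]
  W: [19/64, 7/32, 1/4, 15/64]
P^3 =
  X: [37/128, 113/512, 69/256, 113/512]
  Y: [159/512, 55/256, 33/128, 111/512]
  Z: [163/512, 109/512, 131/512, 109/512]
  W: [155/512, 113/512, 33/128, 7/32]
P^4 =
  X: [1265/4096, 443/2048, 1059/4096, 443/2048]
  Y: [1239/4096, 893/4096, 67/256, 223/1024]
  Z: [77/256, 893/4096, 539/2048, 893/4096]
  W: [623/2048, 891/4096, 1067/4096, 223/1024]

(P^4)[W -> W] = 223/1024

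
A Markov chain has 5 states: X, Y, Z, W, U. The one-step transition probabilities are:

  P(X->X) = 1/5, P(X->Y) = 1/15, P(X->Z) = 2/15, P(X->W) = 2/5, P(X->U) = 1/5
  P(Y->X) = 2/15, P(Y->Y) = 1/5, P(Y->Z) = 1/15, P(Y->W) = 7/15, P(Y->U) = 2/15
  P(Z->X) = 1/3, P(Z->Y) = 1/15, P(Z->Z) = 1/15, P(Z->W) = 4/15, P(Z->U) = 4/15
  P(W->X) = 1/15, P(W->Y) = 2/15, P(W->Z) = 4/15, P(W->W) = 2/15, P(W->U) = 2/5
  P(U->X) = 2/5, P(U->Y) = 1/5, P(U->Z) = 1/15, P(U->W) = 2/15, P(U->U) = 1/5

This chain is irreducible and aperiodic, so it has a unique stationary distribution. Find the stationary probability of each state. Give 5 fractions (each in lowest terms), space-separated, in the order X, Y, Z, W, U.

Answer: 7084/31517 8525/63034 8375/63034 16141/63034 15825/63034

Derivation:
The stationary distribution satisfies pi = pi * P, i.e.:
  pi_X = 1/5*pi_X + 2/15*pi_Y + 1/3*pi_Z + 1/15*pi_W + 2/5*pi_U
  pi_Y = 1/15*pi_X + 1/5*pi_Y + 1/15*pi_Z + 2/15*pi_W + 1/5*pi_U
  pi_Z = 2/15*pi_X + 1/15*pi_Y + 1/15*pi_Z + 4/15*pi_W + 1/15*pi_U
  pi_W = 2/5*pi_X + 7/15*pi_Y + 4/15*pi_Z + 2/15*pi_W + 2/15*pi_U
  pi_U = 1/5*pi_X + 2/15*pi_Y + 4/15*pi_Z + 2/5*pi_W + 1/5*pi_U
with normalization: pi_X + pi_Y + pi_Z + pi_W + pi_U = 1.

Using the first 4 balance equations plus normalization, the linear system A*pi = b is:
  [-4/5, 2/15, 1/3, 1/15, 2/5] . pi = 0
  [1/15, -4/5, 1/15, 2/15, 1/5] . pi = 0
  [2/15, 1/15, -14/15, 4/15, 1/15] . pi = 0
  [2/5, 7/15, 4/15, -13/15, 2/15] . pi = 0
  [1, 1, 1, 1, 1] . pi = 1

Solving yields:
  pi_X = 7084/31517
  pi_Y = 8525/63034
  pi_Z = 8375/63034
  pi_W = 16141/63034
  pi_U = 15825/63034

Verification (pi * P):
  7084/31517*1/5 + 8525/63034*2/15 + 8375/63034*1/3 + 16141/63034*1/15 + 15825/63034*2/5 = 7084/31517 = pi_X  (ok)
  7084/31517*1/15 + 8525/63034*1/5 + 8375/63034*1/15 + 16141/63034*2/15 + 15825/63034*1/5 = 8525/63034 = pi_Y  (ok)
  7084/31517*2/15 + 8525/63034*1/15 + 8375/63034*1/15 + 16141/63034*4/15 + 15825/63034*1/15 = 8375/63034 = pi_Z  (ok)
  7084/31517*2/5 + 8525/63034*7/15 + 8375/63034*4/15 + 16141/63034*2/15 + 15825/63034*2/15 = 16141/63034 = pi_W  (ok)
  7084/31517*1/5 + 8525/63034*2/15 + 8375/63034*4/15 + 16141/63034*2/5 + 15825/63034*1/5 = 15825/63034 = pi_U  (ok)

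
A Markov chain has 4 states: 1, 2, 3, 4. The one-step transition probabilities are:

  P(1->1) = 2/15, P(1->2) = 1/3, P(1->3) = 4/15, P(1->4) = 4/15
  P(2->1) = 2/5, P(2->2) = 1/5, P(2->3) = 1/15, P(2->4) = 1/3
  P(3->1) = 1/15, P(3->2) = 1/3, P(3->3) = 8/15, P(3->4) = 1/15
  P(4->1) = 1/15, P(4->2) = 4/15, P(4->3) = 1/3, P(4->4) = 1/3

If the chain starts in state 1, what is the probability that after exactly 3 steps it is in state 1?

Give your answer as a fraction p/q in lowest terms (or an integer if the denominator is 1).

Answer: 572/3375

Derivation:
Computing P^3 by repeated multiplication:
P^1 =
  1: [2/15, 1/3, 4/15, 4/15]
  2: [2/5, 1/5, 1/15, 1/3]
  3: [1/15, 1/3, 8/15, 1/15]
  4: [1/15, 4/15, 1/3, 1/3]
P^2 =
  1: [14/75, 61/225, 13/45, 19/75]
  2: [4/25, 64/225, 4/15, 13/45]
  3: [41/225, 64/225, 26/75, 14/75]
  4: [4/25, 62/225, 73/225, 6/25]
P^3 =
  1: [572/3375, 946/3375, 1034/3375, 823/3375]
  2: [581/3375, 932/3375, 1013/3375, 283/1125]
  3: [586/3375, 191/675, 118/375, 772/3375]
  4: [571/3375, 947/3375, 212/675, 797/3375]

(P^3)[1 -> 1] = 572/3375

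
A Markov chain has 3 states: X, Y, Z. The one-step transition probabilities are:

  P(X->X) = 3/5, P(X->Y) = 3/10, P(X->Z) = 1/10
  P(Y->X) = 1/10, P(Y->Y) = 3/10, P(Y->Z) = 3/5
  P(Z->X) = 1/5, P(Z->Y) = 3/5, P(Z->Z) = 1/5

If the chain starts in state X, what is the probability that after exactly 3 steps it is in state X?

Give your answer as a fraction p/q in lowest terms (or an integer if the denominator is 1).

Answer: 331/1000

Derivation:
Computing P^3 by repeated multiplication:
P^1 =
  X: [3/5, 3/10, 1/10]
  Y: [1/10, 3/10, 3/5]
  Z: [1/5, 3/5, 1/5]
P^2 =
  X: [41/100, 33/100, 13/50]
  Y: [21/100, 12/25, 31/100]
  Z: [11/50, 9/25, 21/50]
P^3 =
  X: [331/1000, 189/500, 291/1000]
  Y: [59/250, 393/1000, 371/1000]
  Z: [63/250, 213/500, 161/500]

(P^3)[X -> X] = 331/1000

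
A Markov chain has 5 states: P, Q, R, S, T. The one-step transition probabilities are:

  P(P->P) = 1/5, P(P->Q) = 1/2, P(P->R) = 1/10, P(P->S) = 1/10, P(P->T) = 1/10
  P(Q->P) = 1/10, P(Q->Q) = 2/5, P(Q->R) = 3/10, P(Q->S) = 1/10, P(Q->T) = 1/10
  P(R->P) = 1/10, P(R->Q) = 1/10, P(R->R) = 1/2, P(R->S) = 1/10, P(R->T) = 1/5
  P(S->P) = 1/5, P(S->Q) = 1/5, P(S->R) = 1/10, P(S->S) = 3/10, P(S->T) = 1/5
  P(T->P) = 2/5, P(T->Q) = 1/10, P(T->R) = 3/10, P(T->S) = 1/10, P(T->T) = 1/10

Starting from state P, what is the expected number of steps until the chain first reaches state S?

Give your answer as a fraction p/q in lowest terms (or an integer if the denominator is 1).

Let h_i = expected steps to first reach S from state i.
Boundary: h_S = 0.
First-step equations for the other states:
  h_P = 1 + 1/5*h_P + 1/2*h_Q + 1/10*h_R + 1/10*h_S + 1/10*h_T
  h_Q = 1 + 1/10*h_P + 2/5*h_Q + 3/10*h_R + 1/10*h_S + 1/10*h_T
  h_R = 1 + 1/10*h_P + 1/10*h_Q + 1/2*h_R + 1/10*h_S + 1/5*h_T
  h_T = 1 + 2/5*h_P + 1/10*h_Q + 3/10*h_R + 1/10*h_S + 1/10*h_T

Substituting h_S = 0 and rearranging gives the linear system (I - Q) h = 1:
  [4/5, -1/2, -1/10, -1/10] . (h_P, h_Q, h_R, h_T) = 1
  [-1/10, 3/5, -3/10, -1/10] . (h_P, h_Q, h_R, h_T) = 1
  [-1/10, -1/10, 1/2, -1/5] . (h_P, h_Q, h_R, h_T) = 1
  [-2/5, -1/10, -3/10, 9/10] . (h_P, h_Q, h_R, h_T) = 1

Solving yields:
  h_P = 10
  h_Q = 10
  h_R = 10
  h_T = 10

Starting state is P, so the expected hitting time is h_P = 10.

Answer: 10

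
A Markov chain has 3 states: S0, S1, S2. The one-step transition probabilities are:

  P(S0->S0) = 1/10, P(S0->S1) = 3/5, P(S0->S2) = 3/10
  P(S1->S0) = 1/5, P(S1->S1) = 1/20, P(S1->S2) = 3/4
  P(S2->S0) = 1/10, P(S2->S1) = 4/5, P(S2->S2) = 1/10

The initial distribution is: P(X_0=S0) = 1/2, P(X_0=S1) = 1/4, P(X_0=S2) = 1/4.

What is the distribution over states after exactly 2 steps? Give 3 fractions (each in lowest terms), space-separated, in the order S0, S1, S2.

Answer: 121/800 25/64 733/1600

Derivation:
Propagating the distribution step by step (d_{t+1} = d_t * P):
d_0 = (S0=1/2, S1=1/4, S2=1/4)
  d_1[S0] = 1/2*1/10 + 1/4*1/5 + 1/4*1/10 = 1/8
  d_1[S1] = 1/2*3/5 + 1/4*1/20 + 1/4*4/5 = 41/80
  d_1[S2] = 1/2*3/10 + 1/4*3/4 + 1/4*1/10 = 29/80
d_1 = (S0=1/8, S1=41/80, S2=29/80)
  d_2[S0] = 1/8*1/10 + 41/80*1/5 + 29/80*1/10 = 121/800
  d_2[S1] = 1/8*3/5 + 41/80*1/20 + 29/80*4/5 = 25/64
  d_2[S2] = 1/8*3/10 + 41/80*3/4 + 29/80*1/10 = 733/1600
d_2 = (S0=121/800, S1=25/64, S2=733/1600)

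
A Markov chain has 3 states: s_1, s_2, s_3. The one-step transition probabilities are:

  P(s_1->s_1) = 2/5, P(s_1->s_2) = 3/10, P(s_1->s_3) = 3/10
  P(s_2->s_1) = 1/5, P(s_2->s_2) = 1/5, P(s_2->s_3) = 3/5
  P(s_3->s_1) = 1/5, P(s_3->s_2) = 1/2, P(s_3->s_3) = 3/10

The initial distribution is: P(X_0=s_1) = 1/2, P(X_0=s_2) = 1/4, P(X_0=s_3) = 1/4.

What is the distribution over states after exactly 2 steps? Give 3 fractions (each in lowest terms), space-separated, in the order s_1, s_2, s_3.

Propagating the distribution step by step (d_{t+1} = d_t * P):
d_0 = (s_1=1/2, s_2=1/4, s_3=1/4)
  d_1[s_1] = 1/2*2/5 + 1/4*1/5 + 1/4*1/5 = 3/10
  d_1[s_2] = 1/2*3/10 + 1/4*1/5 + 1/4*1/2 = 13/40
  d_1[s_3] = 1/2*3/10 + 1/4*3/5 + 1/4*3/10 = 3/8
d_1 = (s_1=3/10, s_2=13/40, s_3=3/8)
  d_2[s_1] = 3/10*2/5 + 13/40*1/5 + 3/8*1/5 = 13/50
  d_2[s_2] = 3/10*3/10 + 13/40*1/5 + 3/8*1/2 = 137/400
  d_2[s_3] = 3/10*3/10 + 13/40*3/5 + 3/8*3/10 = 159/400
d_2 = (s_1=13/50, s_2=137/400, s_3=159/400)

Answer: 13/50 137/400 159/400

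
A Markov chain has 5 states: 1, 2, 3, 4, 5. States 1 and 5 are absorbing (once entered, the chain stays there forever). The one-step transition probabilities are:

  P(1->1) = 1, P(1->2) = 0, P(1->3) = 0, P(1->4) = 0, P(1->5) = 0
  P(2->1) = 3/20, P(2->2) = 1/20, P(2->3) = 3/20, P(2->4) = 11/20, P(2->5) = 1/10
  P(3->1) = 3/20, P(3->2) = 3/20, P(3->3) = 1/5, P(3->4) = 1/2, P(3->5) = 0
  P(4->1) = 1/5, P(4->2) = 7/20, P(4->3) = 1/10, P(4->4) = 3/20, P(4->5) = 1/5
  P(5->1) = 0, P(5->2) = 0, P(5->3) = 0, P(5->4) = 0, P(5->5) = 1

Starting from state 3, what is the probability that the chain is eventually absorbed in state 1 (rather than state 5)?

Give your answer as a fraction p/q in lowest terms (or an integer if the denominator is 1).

Answer: 1993/3127

Derivation:
Let a_i = P(absorbed in 1 | start in state i).
Boundary conditions: a_1 = 1, a_5 = 0.
For each transient state i, a_i = sum_j P(i->j) * a_j:
  a_2 = 3/20*a_1 + 1/20*a_2 + 3/20*a_3 + 11/20*a_4 + 1/10*a_5
  a_3 = 3/20*a_1 + 3/20*a_2 + 1/5*a_3 + 1/2*a_4 + 0*a_5
  a_4 = 1/5*a_1 + 7/20*a_2 + 1/10*a_3 + 3/20*a_4 + 1/5*a_5

Substituting a_1 = 1 and a_5 = 0, rearrange to (I - Q) a = r where r[i] = P(i -> 1):
  [19/20, -3/20, -11/20] . (a_2, a_3, a_4) = 3/20
  [-3/20, 4/5, -1/2] . (a_2, a_3, a_4) = 3/20
  [-7/20, -1/10, 17/20] . (a_2, a_3, a_4) = 1/5

Solving yields:
  a_2 = 1799/3127
  a_3 = 1993/3127
  a_4 = 29/53

Starting state is 3, so the absorption probability is a_3 = 1993/3127.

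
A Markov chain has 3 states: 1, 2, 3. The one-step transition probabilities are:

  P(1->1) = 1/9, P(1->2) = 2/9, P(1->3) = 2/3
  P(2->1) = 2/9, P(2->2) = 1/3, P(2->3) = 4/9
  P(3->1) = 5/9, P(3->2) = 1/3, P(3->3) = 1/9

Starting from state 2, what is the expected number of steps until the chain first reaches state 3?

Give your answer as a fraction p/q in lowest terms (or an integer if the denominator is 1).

Answer: 45/22

Derivation:
Let h_i = expected steps to first reach 3 from state i.
Boundary: h_3 = 0.
First-step equations for the other states:
  h_1 = 1 + 1/9*h_1 + 2/9*h_2 + 2/3*h_3
  h_2 = 1 + 2/9*h_1 + 1/3*h_2 + 4/9*h_3

Substituting h_3 = 0 and rearranging gives the linear system (I - Q) h = 1:
  [8/9, -2/9] . (h_1, h_2) = 1
  [-2/9, 2/3] . (h_1, h_2) = 1

Solving yields:
  h_1 = 18/11
  h_2 = 45/22

Starting state is 2, so the expected hitting time is h_2 = 45/22.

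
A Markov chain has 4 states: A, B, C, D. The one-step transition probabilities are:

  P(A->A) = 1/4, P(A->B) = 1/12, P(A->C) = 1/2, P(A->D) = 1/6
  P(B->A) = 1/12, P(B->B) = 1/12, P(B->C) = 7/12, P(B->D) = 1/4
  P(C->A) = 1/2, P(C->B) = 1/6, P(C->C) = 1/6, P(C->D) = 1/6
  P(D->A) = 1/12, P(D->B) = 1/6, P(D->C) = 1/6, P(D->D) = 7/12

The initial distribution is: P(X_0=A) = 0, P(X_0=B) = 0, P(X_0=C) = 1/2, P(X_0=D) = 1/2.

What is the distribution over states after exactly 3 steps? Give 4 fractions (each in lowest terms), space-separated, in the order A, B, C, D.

Answer: 221/864 481/3456 331/1152 61/192

Derivation:
Propagating the distribution step by step (d_{t+1} = d_t * P):
d_0 = (A=0, B=0, C=1/2, D=1/2)
  d_1[A] = 0*1/4 + 0*1/12 + 1/2*1/2 + 1/2*1/12 = 7/24
  d_1[B] = 0*1/12 + 0*1/12 + 1/2*1/6 + 1/2*1/6 = 1/6
  d_1[C] = 0*1/2 + 0*7/12 + 1/2*1/6 + 1/2*1/6 = 1/6
  d_1[D] = 0*1/6 + 0*1/4 + 1/2*1/6 + 1/2*7/12 = 3/8
d_1 = (A=7/24, B=1/6, C=1/6, D=3/8)
  d_2[A] = 7/24*1/4 + 1/6*1/12 + 1/6*1/2 + 3/8*1/12 = 29/144
  d_2[B] = 7/24*1/12 + 1/6*1/12 + 1/6*1/6 + 3/8*1/6 = 37/288
  d_2[C] = 7/24*1/2 + 1/6*7/12 + 1/6*1/6 + 3/8*1/6 = 1/3
  d_2[D] = 7/24*1/6 + 1/6*1/4 + 1/6*1/6 + 3/8*7/12 = 97/288
d_2 = (A=29/144, B=37/288, C=1/3, D=97/288)
  d_3[A] = 29/144*1/4 + 37/288*1/12 + 1/3*1/2 + 97/288*1/12 = 221/864
  d_3[B] = 29/144*1/12 + 37/288*1/12 + 1/3*1/6 + 97/288*1/6 = 481/3456
  d_3[C] = 29/144*1/2 + 37/288*7/12 + 1/3*1/6 + 97/288*1/6 = 331/1152
  d_3[D] = 29/144*1/6 + 37/288*1/4 + 1/3*1/6 + 97/288*7/12 = 61/192
d_3 = (A=221/864, B=481/3456, C=331/1152, D=61/192)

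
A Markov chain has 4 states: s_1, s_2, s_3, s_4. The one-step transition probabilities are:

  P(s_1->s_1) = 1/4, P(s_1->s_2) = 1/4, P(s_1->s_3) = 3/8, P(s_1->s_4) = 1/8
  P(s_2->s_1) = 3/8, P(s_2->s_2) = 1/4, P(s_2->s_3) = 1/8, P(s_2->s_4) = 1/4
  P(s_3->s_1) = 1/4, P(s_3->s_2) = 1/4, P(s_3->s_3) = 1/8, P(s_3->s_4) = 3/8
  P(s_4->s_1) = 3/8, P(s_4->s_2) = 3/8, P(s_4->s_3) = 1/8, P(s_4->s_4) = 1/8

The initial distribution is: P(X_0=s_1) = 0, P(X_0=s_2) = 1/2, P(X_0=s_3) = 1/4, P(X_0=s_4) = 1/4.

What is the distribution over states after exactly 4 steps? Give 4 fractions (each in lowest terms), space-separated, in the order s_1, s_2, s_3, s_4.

Propagating the distribution step by step (d_{t+1} = d_t * P):
d_0 = (s_1=0, s_2=1/2, s_3=1/4, s_4=1/4)
  d_1[s_1] = 0*1/4 + 1/2*3/8 + 1/4*1/4 + 1/4*3/8 = 11/32
  d_1[s_2] = 0*1/4 + 1/2*1/4 + 1/4*1/4 + 1/4*3/8 = 9/32
  d_1[s_3] = 0*3/8 + 1/2*1/8 + 1/4*1/8 + 1/4*1/8 = 1/8
  d_1[s_4] = 0*1/8 + 1/2*1/4 + 1/4*3/8 + 1/4*1/8 = 1/4
d_1 = (s_1=11/32, s_2=9/32, s_3=1/8, s_4=1/4)
  d_2[s_1] = 11/32*1/4 + 9/32*3/8 + 1/8*1/4 + 1/4*3/8 = 81/256
  d_2[s_2] = 11/32*1/4 + 9/32*1/4 + 1/8*1/4 + 1/4*3/8 = 9/32
  d_2[s_3] = 11/32*3/8 + 9/32*1/8 + 1/8*1/8 + 1/4*1/8 = 27/128
  d_2[s_4] = 11/32*1/8 + 9/32*1/4 + 1/8*3/8 + 1/4*1/8 = 49/256
d_2 = (s_1=81/256, s_2=9/32, s_3=27/128, s_4=49/256)
  d_3[s_1] = 81/256*1/4 + 9/32*3/8 + 27/128*1/4 + 49/256*3/8 = 633/2048
  d_3[s_2] = 81/256*1/4 + 9/32*1/4 + 27/128*1/4 + 49/256*3/8 = 561/2048
  d_3[s_3] = 81/256*3/8 + 9/32*1/8 + 27/128*1/8 + 49/256*1/8 = 209/1024
  d_3[s_4] = 81/256*1/8 + 9/32*1/4 + 27/128*3/8 + 49/256*1/8 = 109/512
d_3 = (s_1=633/2048, s_2=561/2048, s_3=209/1024, s_4=109/512)
  d_4[s_1] = 633/2048*1/4 + 561/2048*3/8 + 209/1024*1/4 + 109/512*3/8 = 5093/16384
  d_4[s_2] = 633/2048*1/4 + 561/2048*1/4 + 209/1024*1/4 + 109/512*3/8 = 1133/4096
  d_4[s_3] = 633/2048*3/8 + 561/2048*1/8 + 209/1024*1/8 + 109/512*1/8 = 1657/8192
  d_4[s_4] = 633/2048*1/8 + 561/2048*1/4 + 209/1024*3/8 + 109/512*1/8 = 3445/16384
d_4 = (s_1=5093/16384, s_2=1133/4096, s_3=1657/8192, s_4=3445/16384)

Answer: 5093/16384 1133/4096 1657/8192 3445/16384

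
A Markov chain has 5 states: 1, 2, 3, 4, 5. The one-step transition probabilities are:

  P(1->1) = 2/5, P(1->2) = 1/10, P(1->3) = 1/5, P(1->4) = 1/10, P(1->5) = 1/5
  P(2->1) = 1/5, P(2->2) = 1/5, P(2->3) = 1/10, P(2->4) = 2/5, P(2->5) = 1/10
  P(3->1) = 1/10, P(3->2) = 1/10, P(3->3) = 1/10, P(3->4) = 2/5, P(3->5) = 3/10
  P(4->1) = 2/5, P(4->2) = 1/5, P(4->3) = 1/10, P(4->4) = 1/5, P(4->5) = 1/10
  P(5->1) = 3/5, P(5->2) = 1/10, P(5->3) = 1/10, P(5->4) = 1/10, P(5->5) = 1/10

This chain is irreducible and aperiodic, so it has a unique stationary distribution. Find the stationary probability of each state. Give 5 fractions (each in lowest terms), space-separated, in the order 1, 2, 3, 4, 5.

The stationary distribution satisfies pi = pi * P, i.e.:
  pi_1 = 2/5*pi_1 + 1/5*pi_2 + 1/10*pi_3 + 2/5*pi_4 + 3/5*pi_5
  pi_2 = 1/10*pi_1 + 1/5*pi_2 + 1/10*pi_3 + 1/5*pi_4 + 1/10*pi_5
  pi_3 = 1/5*pi_1 + 1/10*pi_2 + 1/10*pi_3 + 1/10*pi_4 + 1/10*pi_5
  pi_4 = 1/10*pi_1 + 2/5*pi_2 + 2/5*pi_3 + 1/5*pi_4 + 1/10*pi_5
  pi_5 = 1/5*pi_1 + 1/10*pi_2 + 3/10*pi_3 + 1/10*pi_4 + 1/10*pi_5
with normalization: pi_1 + pi_2 + pi_3 + pi_4 + pi_5 = 1.

Using the first 4 balance equations plus normalization, the linear system A*pi = b is:
  [-3/5, 1/5, 1/10, 2/5, 3/5] . pi = 0
  [1/10, -4/5, 1/10, 1/5, 1/10] . pi = 0
  [1/5, 1/10, -9/10, 1/10, 1/10] . pi = 0
  [1/10, 2/5, 2/5, -4/5, 1/10] . pi = 0
  [1, 1, 1, 1, 1] . pi = 1

Solving yields:
  pi_1 = 448/1227
  pi_2 = 655/4908
  pi_3 = 335/2454
  pi_4 = 329/1636
  pi_5 = 67/409

Verification (pi * P):
  448/1227*2/5 + 655/4908*1/5 + 335/2454*1/10 + 329/1636*2/5 + 67/409*3/5 = 448/1227 = pi_1  (ok)
  448/1227*1/10 + 655/4908*1/5 + 335/2454*1/10 + 329/1636*1/5 + 67/409*1/10 = 655/4908 = pi_2  (ok)
  448/1227*1/5 + 655/4908*1/10 + 335/2454*1/10 + 329/1636*1/10 + 67/409*1/10 = 335/2454 = pi_3  (ok)
  448/1227*1/10 + 655/4908*2/5 + 335/2454*2/5 + 329/1636*1/5 + 67/409*1/10 = 329/1636 = pi_4  (ok)
  448/1227*1/5 + 655/4908*1/10 + 335/2454*3/10 + 329/1636*1/10 + 67/409*1/10 = 67/409 = pi_5  (ok)

Answer: 448/1227 655/4908 335/2454 329/1636 67/409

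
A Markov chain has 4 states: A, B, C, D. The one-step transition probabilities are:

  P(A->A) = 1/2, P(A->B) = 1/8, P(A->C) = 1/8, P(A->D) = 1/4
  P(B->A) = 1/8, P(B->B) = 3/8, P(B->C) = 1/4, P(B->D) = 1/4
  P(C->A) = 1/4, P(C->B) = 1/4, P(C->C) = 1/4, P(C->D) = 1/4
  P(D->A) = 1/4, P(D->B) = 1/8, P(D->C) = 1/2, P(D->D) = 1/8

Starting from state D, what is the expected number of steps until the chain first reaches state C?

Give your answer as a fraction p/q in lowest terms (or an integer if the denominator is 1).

Let h_i = expected steps to first reach C from state i.
Boundary: h_C = 0.
First-step equations for the other states:
  h_A = 1 + 1/2*h_A + 1/8*h_B + 1/8*h_C + 1/4*h_D
  h_B = 1 + 1/8*h_A + 3/8*h_B + 1/4*h_C + 1/4*h_D
  h_D = 1 + 1/4*h_A + 1/8*h_B + 1/2*h_C + 1/8*h_D

Substituting h_C = 0 and rearranging gives the linear system (I - Q) h = 1:
  [1/2, -1/8, -1/4] . (h_A, h_B, h_D) = 1
  [-1/8, 5/8, -1/4] . (h_A, h_B, h_D) = 1
  [-1/4, -1/8, 7/8] . (h_A, h_B, h_D) = 1

Solving yields:
  h_A = 48/11
  h_B = 40/11
  h_D = 32/11

Starting state is D, so the expected hitting time is h_D = 32/11.

Answer: 32/11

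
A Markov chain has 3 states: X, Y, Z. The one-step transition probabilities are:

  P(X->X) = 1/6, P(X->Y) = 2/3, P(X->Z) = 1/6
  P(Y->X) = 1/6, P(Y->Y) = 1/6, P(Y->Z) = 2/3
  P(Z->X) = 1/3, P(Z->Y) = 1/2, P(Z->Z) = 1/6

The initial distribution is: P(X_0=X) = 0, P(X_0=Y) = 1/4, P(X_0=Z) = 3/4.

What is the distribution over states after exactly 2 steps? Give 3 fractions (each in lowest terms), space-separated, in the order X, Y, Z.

Propagating the distribution step by step (d_{t+1} = d_t * P):
d_0 = (X=0, Y=1/4, Z=3/4)
  d_1[X] = 0*1/6 + 1/4*1/6 + 3/4*1/3 = 7/24
  d_1[Y] = 0*2/3 + 1/4*1/6 + 3/4*1/2 = 5/12
  d_1[Z] = 0*1/6 + 1/4*2/3 + 3/4*1/6 = 7/24
d_1 = (X=7/24, Y=5/12, Z=7/24)
  d_2[X] = 7/24*1/6 + 5/12*1/6 + 7/24*1/3 = 31/144
  d_2[Y] = 7/24*2/3 + 5/12*1/6 + 7/24*1/2 = 59/144
  d_2[Z] = 7/24*1/6 + 5/12*2/3 + 7/24*1/6 = 3/8
d_2 = (X=31/144, Y=59/144, Z=3/8)

Answer: 31/144 59/144 3/8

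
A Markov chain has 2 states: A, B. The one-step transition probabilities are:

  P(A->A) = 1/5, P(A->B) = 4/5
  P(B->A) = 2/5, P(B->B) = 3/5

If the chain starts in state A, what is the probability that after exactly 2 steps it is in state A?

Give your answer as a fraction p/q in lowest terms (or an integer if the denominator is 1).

Answer: 9/25

Derivation:
Computing P^2 by repeated multiplication:
P^1 =
  A: [1/5, 4/5]
  B: [2/5, 3/5]
P^2 =
  A: [9/25, 16/25]
  B: [8/25, 17/25]

(P^2)[A -> A] = 9/25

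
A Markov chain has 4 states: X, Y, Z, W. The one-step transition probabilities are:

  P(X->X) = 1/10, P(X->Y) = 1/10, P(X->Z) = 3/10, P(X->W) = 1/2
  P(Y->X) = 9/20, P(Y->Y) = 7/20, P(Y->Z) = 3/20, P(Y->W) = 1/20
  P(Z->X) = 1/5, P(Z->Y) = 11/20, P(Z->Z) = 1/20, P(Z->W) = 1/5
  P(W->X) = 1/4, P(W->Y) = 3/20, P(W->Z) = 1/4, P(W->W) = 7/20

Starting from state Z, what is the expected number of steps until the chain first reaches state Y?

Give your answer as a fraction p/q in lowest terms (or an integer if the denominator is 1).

Answer: 920/313

Derivation:
Let h_i = expected steps to first reach Y from state i.
Boundary: h_Y = 0.
First-step equations for the other states:
  h_X = 1 + 1/10*h_X + 1/10*h_Y + 3/10*h_Z + 1/2*h_W
  h_Z = 1 + 1/5*h_X + 11/20*h_Y + 1/20*h_Z + 1/5*h_W
  h_W = 1 + 1/4*h_X + 3/20*h_Y + 1/4*h_Z + 7/20*h_W

Substituting h_Y = 0 and rearranging gives the linear system (I - Q) h = 1:
  [9/10, -3/10, -1/2] . (h_X, h_Z, h_W) = 1
  [-1/5, 19/20, -1/5] . (h_X, h_Z, h_W) = 1
  [-1/4, -1/4, 13/20] . (h_X, h_Z, h_W) = 1

Solving yields:
  h_X = 2845/626
  h_Z = 920/313
  h_W = 2765/626

Starting state is Z, so the expected hitting time is h_Z = 920/313.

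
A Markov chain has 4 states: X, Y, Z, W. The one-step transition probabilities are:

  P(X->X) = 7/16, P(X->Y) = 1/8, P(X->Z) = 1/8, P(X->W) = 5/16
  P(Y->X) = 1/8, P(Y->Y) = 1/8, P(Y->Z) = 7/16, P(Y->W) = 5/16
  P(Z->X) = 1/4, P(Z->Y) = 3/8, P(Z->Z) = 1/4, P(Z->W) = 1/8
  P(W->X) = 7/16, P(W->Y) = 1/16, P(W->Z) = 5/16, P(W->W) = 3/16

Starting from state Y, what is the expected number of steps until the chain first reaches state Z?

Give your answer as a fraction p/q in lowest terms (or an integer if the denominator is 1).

Answer: 3168/971

Derivation:
Let h_i = expected steps to first reach Z from state i.
Boundary: h_Z = 0.
First-step equations for the other states:
  h_X = 1 + 7/16*h_X + 1/8*h_Y + 1/8*h_Z + 5/16*h_W
  h_Y = 1 + 1/8*h_X + 1/8*h_Y + 7/16*h_Z + 5/16*h_W
  h_W = 1 + 7/16*h_X + 1/16*h_Y + 5/16*h_Z + 3/16*h_W

Substituting h_Z = 0 and rearranging gives the linear system (I - Q) h = 1:
  [9/16, -1/8, -5/16] . (h_X, h_Y, h_W) = 1
  [-1/8, 7/8, -5/16] . (h_X, h_Y, h_W) = 1
  [-7/16, -1/16, 13/16] . (h_X, h_Y, h_W) = 1

Solving yields:
  h_X = 4608/971
  h_Y = 3168/971
  h_W = 3920/971

Starting state is Y, so the expected hitting time is h_Y = 3168/971.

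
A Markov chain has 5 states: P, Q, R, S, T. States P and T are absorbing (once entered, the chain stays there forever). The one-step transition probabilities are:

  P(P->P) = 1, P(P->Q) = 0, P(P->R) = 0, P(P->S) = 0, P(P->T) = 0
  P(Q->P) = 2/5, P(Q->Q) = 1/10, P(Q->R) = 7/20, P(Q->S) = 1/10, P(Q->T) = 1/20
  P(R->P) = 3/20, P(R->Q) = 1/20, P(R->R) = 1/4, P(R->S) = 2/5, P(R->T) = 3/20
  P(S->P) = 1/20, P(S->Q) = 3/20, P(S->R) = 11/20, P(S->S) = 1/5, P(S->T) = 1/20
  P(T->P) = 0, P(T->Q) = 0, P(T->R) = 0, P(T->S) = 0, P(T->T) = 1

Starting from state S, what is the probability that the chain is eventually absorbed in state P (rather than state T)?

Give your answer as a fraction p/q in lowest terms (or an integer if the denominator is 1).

Answer: 171/293

Derivation:
Let a_i = P(absorbed in P | start in state i).
Boundary conditions: a_P = 1, a_T = 0.
For each transient state i, a_i = sum_j P(i->j) * a_j:
  a_Q = 2/5*a_P + 1/10*a_Q + 7/20*a_R + 1/10*a_S + 1/20*a_T
  a_R = 3/20*a_P + 1/20*a_Q + 1/4*a_R + 2/5*a_S + 3/20*a_T
  a_S = 1/20*a_P + 3/20*a_Q + 11/20*a_R + 1/5*a_S + 1/20*a_T

Substituting a_P = 1 and a_T = 0, rearrange to (I - Q) a = r where r[i] = P(i -> P):
  [9/10, -7/20, -1/10] . (a_Q, a_R, a_S) = 2/5
  [-1/20, 3/4, -2/5] . (a_Q, a_R, a_S) = 3/20
  [-3/20, -11/20, 4/5] . (a_Q, a_R, a_S) = 1/20

Solving yields:
  a_Q = 213/293
  a_R = 164/293
  a_S = 171/293

Starting state is S, so the absorption probability is a_S = 171/293.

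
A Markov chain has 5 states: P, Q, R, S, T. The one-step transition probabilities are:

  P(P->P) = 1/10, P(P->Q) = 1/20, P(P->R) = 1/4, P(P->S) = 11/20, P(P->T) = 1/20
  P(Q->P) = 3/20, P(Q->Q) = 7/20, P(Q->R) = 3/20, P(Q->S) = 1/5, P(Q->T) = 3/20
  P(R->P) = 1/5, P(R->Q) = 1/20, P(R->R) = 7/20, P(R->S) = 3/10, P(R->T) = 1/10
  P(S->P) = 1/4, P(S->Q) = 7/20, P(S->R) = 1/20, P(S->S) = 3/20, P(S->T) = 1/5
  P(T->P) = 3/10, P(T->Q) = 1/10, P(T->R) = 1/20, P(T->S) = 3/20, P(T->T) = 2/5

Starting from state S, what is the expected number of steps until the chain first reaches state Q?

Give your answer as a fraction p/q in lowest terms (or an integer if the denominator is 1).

Answer: 105320/20617

Derivation:
Let h_i = expected steps to first reach Q from state i.
Boundary: h_Q = 0.
First-step equations for the other states:
  h_P = 1 + 1/10*h_P + 1/20*h_Q + 1/4*h_R + 11/20*h_S + 1/20*h_T
  h_R = 1 + 1/5*h_P + 1/20*h_Q + 7/20*h_R + 3/10*h_S + 1/10*h_T
  h_S = 1 + 1/4*h_P + 7/20*h_Q + 1/20*h_R + 3/20*h_S + 1/5*h_T
  h_T = 1 + 3/10*h_P + 1/10*h_Q + 1/20*h_R + 3/20*h_S + 2/5*h_T

Substituting h_Q = 0 and rearranging gives the linear system (I - Q) h = 1:
  [9/10, -1/4, -11/20, -1/20] . (h_P, h_R, h_S, h_T) = 1
  [-1/5, 13/20, -3/10, -1/10] . (h_P, h_R, h_S, h_T) = 1
  [-1/4, -1/20, 17/20, -1/5] . (h_P, h_R, h_S, h_T) = 1
  [-3/10, -1/20, -3/20, 3/5] . (h_P, h_R, h_S, h_T) = 1

Solving yields:
  h_P = 134880/20617
  h_R = 143380/20617
  h_S = 105320/20617
  h_T = 140080/20617

Starting state is S, so the expected hitting time is h_S = 105320/20617.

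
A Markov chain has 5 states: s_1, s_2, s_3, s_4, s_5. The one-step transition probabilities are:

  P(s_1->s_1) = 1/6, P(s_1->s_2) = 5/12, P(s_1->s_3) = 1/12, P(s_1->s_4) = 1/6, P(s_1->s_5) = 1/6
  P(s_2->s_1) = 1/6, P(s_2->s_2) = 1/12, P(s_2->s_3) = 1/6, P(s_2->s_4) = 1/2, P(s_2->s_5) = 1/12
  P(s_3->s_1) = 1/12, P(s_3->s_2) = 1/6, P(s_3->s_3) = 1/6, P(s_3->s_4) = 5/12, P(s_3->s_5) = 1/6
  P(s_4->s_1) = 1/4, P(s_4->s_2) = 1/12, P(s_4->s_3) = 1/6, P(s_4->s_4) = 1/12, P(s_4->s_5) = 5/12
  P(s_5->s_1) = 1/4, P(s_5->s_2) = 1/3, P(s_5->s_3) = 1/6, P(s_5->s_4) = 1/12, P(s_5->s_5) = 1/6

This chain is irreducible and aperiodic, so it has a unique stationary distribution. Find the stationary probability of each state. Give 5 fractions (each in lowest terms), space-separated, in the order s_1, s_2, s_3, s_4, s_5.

Answer: 962/5029 1065/5029 758/5029 3587/15087 3145/15087

Derivation:
The stationary distribution satisfies pi = pi * P, i.e.:
  pi_s_1 = 1/6*pi_s_1 + 1/6*pi_s_2 + 1/12*pi_s_3 + 1/4*pi_s_4 + 1/4*pi_s_5
  pi_s_2 = 5/12*pi_s_1 + 1/12*pi_s_2 + 1/6*pi_s_3 + 1/12*pi_s_4 + 1/3*pi_s_5
  pi_s_3 = 1/12*pi_s_1 + 1/6*pi_s_2 + 1/6*pi_s_3 + 1/6*pi_s_4 + 1/6*pi_s_5
  pi_s_4 = 1/6*pi_s_1 + 1/2*pi_s_2 + 5/12*pi_s_3 + 1/12*pi_s_4 + 1/12*pi_s_5
  pi_s_5 = 1/6*pi_s_1 + 1/12*pi_s_2 + 1/6*pi_s_3 + 5/12*pi_s_4 + 1/6*pi_s_5
with normalization: pi_s_1 + pi_s_2 + pi_s_3 + pi_s_4 + pi_s_5 = 1.

Using the first 4 balance equations plus normalization, the linear system A*pi = b is:
  [-5/6, 1/6, 1/12, 1/4, 1/4] . pi = 0
  [5/12, -11/12, 1/6, 1/12, 1/3] . pi = 0
  [1/12, 1/6, -5/6, 1/6, 1/6] . pi = 0
  [1/6, 1/2, 5/12, -11/12, 1/12] . pi = 0
  [1, 1, 1, 1, 1] . pi = 1

Solving yields:
  pi_s_1 = 962/5029
  pi_s_2 = 1065/5029
  pi_s_3 = 758/5029
  pi_s_4 = 3587/15087
  pi_s_5 = 3145/15087

Verification (pi * P):
  962/5029*1/6 + 1065/5029*1/6 + 758/5029*1/12 + 3587/15087*1/4 + 3145/15087*1/4 = 962/5029 = pi_s_1  (ok)
  962/5029*5/12 + 1065/5029*1/12 + 758/5029*1/6 + 3587/15087*1/12 + 3145/15087*1/3 = 1065/5029 = pi_s_2  (ok)
  962/5029*1/12 + 1065/5029*1/6 + 758/5029*1/6 + 3587/15087*1/6 + 3145/15087*1/6 = 758/5029 = pi_s_3  (ok)
  962/5029*1/6 + 1065/5029*1/2 + 758/5029*5/12 + 3587/15087*1/12 + 3145/15087*1/12 = 3587/15087 = pi_s_4  (ok)
  962/5029*1/6 + 1065/5029*1/12 + 758/5029*1/6 + 3587/15087*5/12 + 3145/15087*1/6 = 3145/15087 = pi_s_5  (ok)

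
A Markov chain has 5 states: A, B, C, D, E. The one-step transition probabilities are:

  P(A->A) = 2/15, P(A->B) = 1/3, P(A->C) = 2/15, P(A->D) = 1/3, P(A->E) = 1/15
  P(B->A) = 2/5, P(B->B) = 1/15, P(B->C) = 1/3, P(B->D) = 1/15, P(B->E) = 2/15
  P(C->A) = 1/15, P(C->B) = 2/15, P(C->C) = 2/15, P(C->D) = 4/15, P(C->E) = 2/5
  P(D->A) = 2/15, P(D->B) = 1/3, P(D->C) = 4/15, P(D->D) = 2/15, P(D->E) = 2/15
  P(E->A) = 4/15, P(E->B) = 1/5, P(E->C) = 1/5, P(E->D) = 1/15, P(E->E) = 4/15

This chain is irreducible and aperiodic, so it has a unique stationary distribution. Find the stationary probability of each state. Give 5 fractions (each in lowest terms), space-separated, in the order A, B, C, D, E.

The stationary distribution satisfies pi = pi * P, i.e.:
  pi_A = 2/15*pi_A + 2/5*pi_B + 1/15*pi_C + 2/15*pi_D + 4/15*pi_E
  pi_B = 1/3*pi_A + 1/15*pi_B + 2/15*pi_C + 1/3*pi_D + 1/5*pi_E
  pi_C = 2/15*pi_A + 1/3*pi_B + 2/15*pi_C + 4/15*pi_D + 1/5*pi_E
  pi_D = 1/3*pi_A + 1/15*pi_B + 4/15*pi_C + 2/15*pi_D + 1/15*pi_E
  pi_E = 1/15*pi_A + 2/15*pi_B + 2/5*pi_C + 2/15*pi_D + 4/15*pi_E
with normalization: pi_A + pi_B + pi_C + pi_D + pi_E = 1.

Using the first 4 balance equations plus normalization, the linear system A*pi = b is:
  [-13/15, 2/5, 1/15, 2/15, 4/15] . pi = 0
  [1/3, -14/15, 2/15, 1/3, 1/5] . pi = 0
  [2/15, 1/3, -13/15, 4/15, 1/5] . pi = 0
  [1/3, 1/15, 4/15, -13/15, 1/15] . pi = 0
  [1, 1, 1, 1, 1] . pi = 1

Solving yields:
  pi_A = 13085/64813
  pi_B = 13500/64813
  pi_C = 13729/64813
  pi_D = 11310/64813
  pi_E = 13189/64813

Verification (pi * P):
  13085/64813*2/15 + 13500/64813*2/5 + 13729/64813*1/15 + 11310/64813*2/15 + 13189/64813*4/15 = 13085/64813 = pi_A  (ok)
  13085/64813*1/3 + 13500/64813*1/15 + 13729/64813*2/15 + 11310/64813*1/3 + 13189/64813*1/5 = 13500/64813 = pi_B  (ok)
  13085/64813*2/15 + 13500/64813*1/3 + 13729/64813*2/15 + 11310/64813*4/15 + 13189/64813*1/5 = 13729/64813 = pi_C  (ok)
  13085/64813*1/3 + 13500/64813*1/15 + 13729/64813*4/15 + 11310/64813*2/15 + 13189/64813*1/15 = 11310/64813 = pi_D  (ok)
  13085/64813*1/15 + 13500/64813*2/15 + 13729/64813*2/5 + 11310/64813*2/15 + 13189/64813*4/15 = 13189/64813 = pi_E  (ok)

Answer: 13085/64813 13500/64813 13729/64813 11310/64813 13189/64813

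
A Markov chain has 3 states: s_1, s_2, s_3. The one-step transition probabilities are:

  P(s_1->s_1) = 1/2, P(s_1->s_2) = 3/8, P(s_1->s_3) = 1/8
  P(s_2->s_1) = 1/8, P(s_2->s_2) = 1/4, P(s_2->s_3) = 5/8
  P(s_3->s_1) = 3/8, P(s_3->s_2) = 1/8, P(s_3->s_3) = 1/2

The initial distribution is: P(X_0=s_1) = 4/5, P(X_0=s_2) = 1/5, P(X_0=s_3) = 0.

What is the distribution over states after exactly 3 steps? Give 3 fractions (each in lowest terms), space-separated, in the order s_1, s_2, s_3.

Propagating the distribution step by step (d_{t+1} = d_t * P):
d_0 = (s_1=4/5, s_2=1/5, s_3=0)
  d_1[s_1] = 4/5*1/2 + 1/5*1/8 + 0*3/8 = 17/40
  d_1[s_2] = 4/5*3/8 + 1/5*1/4 + 0*1/8 = 7/20
  d_1[s_3] = 4/5*1/8 + 1/5*5/8 + 0*1/2 = 9/40
d_1 = (s_1=17/40, s_2=7/20, s_3=9/40)
  d_2[s_1] = 17/40*1/2 + 7/20*1/8 + 9/40*3/8 = 109/320
  d_2[s_2] = 17/40*3/8 + 7/20*1/4 + 9/40*1/8 = 11/40
  d_2[s_3] = 17/40*1/8 + 7/20*5/8 + 9/40*1/2 = 123/320
d_2 = (s_1=109/320, s_2=11/40, s_3=123/320)
  d_3[s_1] = 109/320*1/2 + 11/40*1/8 + 123/320*3/8 = 893/2560
  d_3[s_2] = 109/320*3/8 + 11/40*1/4 + 123/320*1/8 = 313/1280
  d_3[s_3] = 109/320*1/8 + 11/40*5/8 + 123/320*1/2 = 1041/2560
d_3 = (s_1=893/2560, s_2=313/1280, s_3=1041/2560)

Answer: 893/2560 313/1280 1041/2560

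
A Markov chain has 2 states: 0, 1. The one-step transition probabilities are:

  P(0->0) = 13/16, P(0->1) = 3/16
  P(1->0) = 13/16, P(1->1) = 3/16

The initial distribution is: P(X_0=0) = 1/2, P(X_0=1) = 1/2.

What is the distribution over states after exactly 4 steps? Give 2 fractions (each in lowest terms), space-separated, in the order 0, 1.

Answer: 13/16 3/16

Derivation:
Propagating the distribution step by step (d_{t+1} = d_t * P):
d_0 = (0=1/2, 1=1/2)
  d_1[0] = 1/2*13/16 + 1/2*13/16 = 13/16
  d_1[1] = 1/2*3/16 + 1/2*3/16 = 3/16
d_1 = (0=13/16, 1=3/16)
  d_2[0] = 13/16*13/16 + 3/16*13/16 = 13/16
  d_2[1] = 13/16*3/16 + 3/16*3/16 = 3/16
d_2 = (0=13/16, 1=3/16)
  d_3[0] = 13/16*13/16 + 3/16*13/16 = 13/16
  d_3[1] = 13/16*3/16 + 3/16*3/16 = 3/16
d_3 = (0=13/16, 1=3/16)
  d_4[0] = 13/16*13/16 + 3/16*13/16 = 13/16
  d_4[1] = 13/16*3/16 + 3/16*3/16 = 3/16
d_4 = (0=13/16, 1=3/16)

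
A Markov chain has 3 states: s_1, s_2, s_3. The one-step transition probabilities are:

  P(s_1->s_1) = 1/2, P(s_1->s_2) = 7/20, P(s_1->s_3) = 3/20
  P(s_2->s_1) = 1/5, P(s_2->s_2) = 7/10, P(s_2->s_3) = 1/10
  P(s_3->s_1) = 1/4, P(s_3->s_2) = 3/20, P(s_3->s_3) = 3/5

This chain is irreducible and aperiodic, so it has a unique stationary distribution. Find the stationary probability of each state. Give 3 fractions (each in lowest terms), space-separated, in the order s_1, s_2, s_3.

Answer: 42/139 65/139 32/139

Derivation:
The stationary distribution satisfies pi = pi * P, i.e.:
  pi_s_1 = 1/2*pi_s_1 + 1/5*pi_s_2 + 1/4*pi_s_3
  pi_s_2 = 7/20*pi_s_1 + 7/10*pi_s_2 + 3/20*pi_s_3
  pi_s_3 = 3/20*pi_s_1 + 1/10*pi_s_2 + 3/5*pi_s_3
with normalization: pi_s_1 + pi_s_2 + pi_s_3 = 1.

Using the first 2 balance equations plus normalization, the linear system A*pi = b is:
  [-1/2, 1/5, 1/4] . pi = 0
  [7/20, -3/10, 3/20] . pi = 0
  [1, 1, 1] . pi = 1

Solving yields:
  pi_s_1 = 42/139
  pi_s_2 = 65/139
  pi_s_3 = 32/139

Verification (pi * P):
  42/139*1/2 + 65/139*1/5 + 32/139*1/4 = 42/139 = pi_s_1  (ok)
  42/139*7/20 + 65/139*7/10 + 32/139*3/20 = 65/139 = pi_s_2  (ok)
  42/139*3/20 + 65/139*1/10 + 32/139*3/5 = 32/139 = pi_s_3  (ok)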